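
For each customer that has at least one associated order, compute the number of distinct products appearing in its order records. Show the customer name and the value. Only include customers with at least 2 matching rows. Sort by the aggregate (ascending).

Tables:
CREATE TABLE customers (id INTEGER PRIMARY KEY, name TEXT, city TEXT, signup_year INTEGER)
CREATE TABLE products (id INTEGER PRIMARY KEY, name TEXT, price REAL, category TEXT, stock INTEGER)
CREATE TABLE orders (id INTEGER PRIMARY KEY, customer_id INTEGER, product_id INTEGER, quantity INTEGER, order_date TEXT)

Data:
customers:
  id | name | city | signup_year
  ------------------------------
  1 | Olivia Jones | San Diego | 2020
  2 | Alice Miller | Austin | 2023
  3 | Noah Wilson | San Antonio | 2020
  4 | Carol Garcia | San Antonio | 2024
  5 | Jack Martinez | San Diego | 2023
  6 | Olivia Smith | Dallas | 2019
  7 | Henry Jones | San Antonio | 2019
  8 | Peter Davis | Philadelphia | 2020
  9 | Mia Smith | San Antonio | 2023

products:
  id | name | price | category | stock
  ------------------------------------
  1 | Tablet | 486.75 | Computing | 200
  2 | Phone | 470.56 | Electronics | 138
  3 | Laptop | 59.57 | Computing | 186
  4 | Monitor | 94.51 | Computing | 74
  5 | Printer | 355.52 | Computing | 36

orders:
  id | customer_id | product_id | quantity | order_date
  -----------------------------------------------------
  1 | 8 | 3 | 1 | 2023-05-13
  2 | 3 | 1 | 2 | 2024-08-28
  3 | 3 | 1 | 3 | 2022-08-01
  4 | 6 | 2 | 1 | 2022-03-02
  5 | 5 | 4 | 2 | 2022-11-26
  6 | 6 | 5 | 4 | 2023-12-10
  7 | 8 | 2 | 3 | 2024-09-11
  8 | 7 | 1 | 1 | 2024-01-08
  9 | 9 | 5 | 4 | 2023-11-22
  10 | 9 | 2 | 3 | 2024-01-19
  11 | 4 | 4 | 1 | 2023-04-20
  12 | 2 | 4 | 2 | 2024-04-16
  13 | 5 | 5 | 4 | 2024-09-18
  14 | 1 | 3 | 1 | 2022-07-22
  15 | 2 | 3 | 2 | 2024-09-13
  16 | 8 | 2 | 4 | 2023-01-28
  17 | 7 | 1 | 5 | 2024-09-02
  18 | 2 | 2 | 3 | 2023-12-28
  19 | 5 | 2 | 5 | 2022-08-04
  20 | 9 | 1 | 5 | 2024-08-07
SELECT p.name, COUNT(DISTINCT c.product_id) AS distinct_product_count FROM orders c JOIN customers p ON c.customer_id = p.id GROUP BY p.id, p.name HAVING COUNT(*) >= 2 ORDER BY distinct_product_count ASC

Execution result:
name | distinct_product_count
Noah Wilson | 1
Henry Jones | 1
Olivia Smith | 2
Peter Davis | 2
Alice Miller | 3
Jack Martinez | 3
Mia Smith | 3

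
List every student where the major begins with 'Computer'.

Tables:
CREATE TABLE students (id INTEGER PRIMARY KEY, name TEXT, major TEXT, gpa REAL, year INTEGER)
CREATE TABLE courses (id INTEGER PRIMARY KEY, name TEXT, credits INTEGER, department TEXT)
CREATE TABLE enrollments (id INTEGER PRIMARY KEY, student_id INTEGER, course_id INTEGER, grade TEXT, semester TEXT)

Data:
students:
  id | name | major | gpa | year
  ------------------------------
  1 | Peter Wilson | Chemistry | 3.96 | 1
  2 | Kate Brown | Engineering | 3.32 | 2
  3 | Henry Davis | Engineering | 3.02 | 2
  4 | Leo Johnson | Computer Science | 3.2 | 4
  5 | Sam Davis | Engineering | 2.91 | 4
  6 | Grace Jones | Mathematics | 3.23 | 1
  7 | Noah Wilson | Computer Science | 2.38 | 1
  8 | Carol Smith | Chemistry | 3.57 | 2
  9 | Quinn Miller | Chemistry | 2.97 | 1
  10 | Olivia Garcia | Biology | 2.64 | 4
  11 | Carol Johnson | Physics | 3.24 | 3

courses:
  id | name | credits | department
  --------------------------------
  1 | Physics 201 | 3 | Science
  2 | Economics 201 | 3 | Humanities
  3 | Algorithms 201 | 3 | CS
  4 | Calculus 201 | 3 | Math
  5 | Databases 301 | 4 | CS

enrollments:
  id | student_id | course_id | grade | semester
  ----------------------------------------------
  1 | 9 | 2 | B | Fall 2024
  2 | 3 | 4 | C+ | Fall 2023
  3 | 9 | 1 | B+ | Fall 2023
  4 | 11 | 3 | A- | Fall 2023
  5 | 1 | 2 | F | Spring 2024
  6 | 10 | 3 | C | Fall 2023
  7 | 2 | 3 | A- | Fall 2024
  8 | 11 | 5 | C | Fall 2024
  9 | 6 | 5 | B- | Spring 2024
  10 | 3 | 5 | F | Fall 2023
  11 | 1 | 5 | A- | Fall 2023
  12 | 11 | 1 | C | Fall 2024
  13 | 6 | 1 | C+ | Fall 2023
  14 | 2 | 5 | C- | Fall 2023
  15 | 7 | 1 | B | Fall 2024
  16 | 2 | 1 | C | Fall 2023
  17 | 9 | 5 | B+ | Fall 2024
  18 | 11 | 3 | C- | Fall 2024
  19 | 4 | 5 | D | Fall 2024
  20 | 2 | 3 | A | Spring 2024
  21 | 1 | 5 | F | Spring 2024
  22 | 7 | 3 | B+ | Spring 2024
SELECT name, major FROM students WHERE major LIKE 'Computer%'

Execution result:
name | major
Leo Johnson | Computer Science
Noah Wilson | Computer Science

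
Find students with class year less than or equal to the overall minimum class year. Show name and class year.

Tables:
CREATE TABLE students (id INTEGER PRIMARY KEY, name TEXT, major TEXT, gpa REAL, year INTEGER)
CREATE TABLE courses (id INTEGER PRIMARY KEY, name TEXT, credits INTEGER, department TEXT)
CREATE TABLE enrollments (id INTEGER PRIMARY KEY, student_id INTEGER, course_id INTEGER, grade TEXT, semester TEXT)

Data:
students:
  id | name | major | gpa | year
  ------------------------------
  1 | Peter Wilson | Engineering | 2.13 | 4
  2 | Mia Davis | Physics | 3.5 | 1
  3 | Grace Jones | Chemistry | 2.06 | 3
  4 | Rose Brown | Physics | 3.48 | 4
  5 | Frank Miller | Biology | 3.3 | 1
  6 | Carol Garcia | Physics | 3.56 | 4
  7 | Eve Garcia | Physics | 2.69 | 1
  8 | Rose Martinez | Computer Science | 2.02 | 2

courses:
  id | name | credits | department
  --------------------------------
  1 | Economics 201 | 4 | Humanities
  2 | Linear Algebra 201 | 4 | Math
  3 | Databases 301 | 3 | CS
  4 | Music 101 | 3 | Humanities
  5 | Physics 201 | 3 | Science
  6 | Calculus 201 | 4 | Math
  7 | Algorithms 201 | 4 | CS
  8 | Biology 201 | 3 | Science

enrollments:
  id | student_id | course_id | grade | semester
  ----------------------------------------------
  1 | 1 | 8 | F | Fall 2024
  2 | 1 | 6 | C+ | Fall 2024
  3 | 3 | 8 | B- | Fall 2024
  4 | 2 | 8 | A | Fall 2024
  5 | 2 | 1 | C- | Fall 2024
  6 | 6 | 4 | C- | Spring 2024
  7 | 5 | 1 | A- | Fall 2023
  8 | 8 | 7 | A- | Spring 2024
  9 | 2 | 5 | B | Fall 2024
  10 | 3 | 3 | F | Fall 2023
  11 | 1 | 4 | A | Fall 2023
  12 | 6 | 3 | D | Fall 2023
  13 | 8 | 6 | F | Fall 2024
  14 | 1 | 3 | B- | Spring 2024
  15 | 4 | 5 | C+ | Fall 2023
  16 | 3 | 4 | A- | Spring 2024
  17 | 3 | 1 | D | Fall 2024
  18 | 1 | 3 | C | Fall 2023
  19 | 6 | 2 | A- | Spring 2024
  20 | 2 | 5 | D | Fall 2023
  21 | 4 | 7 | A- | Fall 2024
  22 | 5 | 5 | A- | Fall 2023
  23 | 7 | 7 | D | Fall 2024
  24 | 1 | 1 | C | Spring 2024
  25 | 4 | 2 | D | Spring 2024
SELECT name, year FROM students WHERE year <= (SELECT MIN(year) FROM students)

Execution result:
name | year
Mia Davis | 1
Frank Miller | 1
Eve Garcia | 1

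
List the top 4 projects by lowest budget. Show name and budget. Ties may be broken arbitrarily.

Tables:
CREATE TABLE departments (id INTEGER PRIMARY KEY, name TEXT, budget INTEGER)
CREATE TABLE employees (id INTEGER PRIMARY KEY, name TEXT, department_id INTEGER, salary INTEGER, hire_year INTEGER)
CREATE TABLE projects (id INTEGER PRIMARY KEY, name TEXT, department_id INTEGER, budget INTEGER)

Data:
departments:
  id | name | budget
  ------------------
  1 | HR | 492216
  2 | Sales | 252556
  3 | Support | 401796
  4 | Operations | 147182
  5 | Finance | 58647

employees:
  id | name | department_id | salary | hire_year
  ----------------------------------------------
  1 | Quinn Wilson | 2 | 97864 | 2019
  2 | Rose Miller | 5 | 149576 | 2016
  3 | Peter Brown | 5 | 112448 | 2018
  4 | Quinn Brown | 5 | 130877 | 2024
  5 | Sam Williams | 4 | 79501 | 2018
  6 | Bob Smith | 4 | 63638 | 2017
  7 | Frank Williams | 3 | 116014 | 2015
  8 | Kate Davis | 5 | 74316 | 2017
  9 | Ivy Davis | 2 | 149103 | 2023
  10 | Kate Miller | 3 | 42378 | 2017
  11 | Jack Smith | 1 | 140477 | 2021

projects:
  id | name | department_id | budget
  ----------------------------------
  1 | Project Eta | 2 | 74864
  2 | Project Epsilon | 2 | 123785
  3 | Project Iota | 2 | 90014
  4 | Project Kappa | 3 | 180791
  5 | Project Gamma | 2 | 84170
SELECT name, budget FROM projects ORDER BY budget ASC LIMIT 4

Execution result:
name | budget
Project Eta | 74864
Project Gamma | 84170
Project Iota | 90014
Project Epsilon | 123785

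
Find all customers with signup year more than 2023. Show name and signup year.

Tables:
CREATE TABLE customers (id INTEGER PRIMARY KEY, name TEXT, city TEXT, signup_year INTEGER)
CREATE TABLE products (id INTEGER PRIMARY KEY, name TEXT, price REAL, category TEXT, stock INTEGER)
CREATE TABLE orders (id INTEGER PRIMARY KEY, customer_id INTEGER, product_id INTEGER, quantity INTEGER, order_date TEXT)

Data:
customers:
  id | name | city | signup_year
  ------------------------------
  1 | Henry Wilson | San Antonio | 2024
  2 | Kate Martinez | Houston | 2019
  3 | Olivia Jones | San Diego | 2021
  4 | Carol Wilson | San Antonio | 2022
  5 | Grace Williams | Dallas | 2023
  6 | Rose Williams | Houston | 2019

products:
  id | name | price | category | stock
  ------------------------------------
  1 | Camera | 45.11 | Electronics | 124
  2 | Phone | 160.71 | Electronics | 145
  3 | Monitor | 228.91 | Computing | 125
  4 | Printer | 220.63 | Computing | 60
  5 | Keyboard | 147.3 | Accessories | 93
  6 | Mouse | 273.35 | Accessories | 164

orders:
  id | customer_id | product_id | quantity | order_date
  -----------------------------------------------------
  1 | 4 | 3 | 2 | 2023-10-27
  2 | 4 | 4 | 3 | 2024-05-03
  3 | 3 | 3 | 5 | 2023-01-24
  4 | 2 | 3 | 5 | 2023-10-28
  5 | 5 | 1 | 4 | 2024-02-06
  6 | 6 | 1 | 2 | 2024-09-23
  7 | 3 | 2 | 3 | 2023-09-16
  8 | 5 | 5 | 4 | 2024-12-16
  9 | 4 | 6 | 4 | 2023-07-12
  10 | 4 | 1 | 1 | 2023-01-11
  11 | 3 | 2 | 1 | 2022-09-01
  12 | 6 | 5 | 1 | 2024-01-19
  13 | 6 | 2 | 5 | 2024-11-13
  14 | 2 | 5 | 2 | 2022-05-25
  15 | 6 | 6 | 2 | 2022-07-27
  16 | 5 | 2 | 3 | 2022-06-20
SELECT name, signup_year FROM customers WHERE signup_year > 2023

Execution result:
name | signup_year
Henry Wilson | 2024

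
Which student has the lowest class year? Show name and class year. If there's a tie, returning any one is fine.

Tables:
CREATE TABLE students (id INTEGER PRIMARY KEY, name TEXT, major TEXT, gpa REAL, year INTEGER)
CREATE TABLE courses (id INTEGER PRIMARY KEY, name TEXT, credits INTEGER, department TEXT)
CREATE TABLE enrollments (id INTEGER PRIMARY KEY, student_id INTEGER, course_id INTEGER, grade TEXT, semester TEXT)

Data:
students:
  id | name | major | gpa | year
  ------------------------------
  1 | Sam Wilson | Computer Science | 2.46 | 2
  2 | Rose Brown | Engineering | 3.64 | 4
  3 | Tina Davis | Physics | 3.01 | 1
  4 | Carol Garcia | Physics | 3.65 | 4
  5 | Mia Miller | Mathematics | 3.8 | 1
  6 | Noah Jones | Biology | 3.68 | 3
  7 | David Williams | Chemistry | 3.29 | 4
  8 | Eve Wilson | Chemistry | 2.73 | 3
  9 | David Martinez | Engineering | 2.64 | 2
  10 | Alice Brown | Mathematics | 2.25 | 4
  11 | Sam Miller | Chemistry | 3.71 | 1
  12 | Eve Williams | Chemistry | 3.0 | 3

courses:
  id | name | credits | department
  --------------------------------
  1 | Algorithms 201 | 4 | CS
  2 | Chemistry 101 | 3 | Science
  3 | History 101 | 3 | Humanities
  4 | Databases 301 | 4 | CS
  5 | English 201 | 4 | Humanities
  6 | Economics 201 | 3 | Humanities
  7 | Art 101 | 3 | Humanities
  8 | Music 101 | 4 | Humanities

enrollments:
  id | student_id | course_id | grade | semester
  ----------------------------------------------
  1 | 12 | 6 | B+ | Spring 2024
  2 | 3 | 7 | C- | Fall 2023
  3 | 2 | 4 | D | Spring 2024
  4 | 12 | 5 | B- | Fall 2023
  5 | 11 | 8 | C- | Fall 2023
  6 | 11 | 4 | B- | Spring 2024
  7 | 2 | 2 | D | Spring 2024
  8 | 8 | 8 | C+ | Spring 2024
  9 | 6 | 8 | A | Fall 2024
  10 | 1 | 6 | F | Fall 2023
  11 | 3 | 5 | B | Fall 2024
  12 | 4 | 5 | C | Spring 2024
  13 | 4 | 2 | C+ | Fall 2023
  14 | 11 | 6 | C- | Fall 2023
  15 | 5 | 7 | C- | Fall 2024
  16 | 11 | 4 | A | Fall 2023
SELECT name, year FROM students ORDER BY year ASC LIMIT 1

Execution result:
name | year
Tina Davis | 1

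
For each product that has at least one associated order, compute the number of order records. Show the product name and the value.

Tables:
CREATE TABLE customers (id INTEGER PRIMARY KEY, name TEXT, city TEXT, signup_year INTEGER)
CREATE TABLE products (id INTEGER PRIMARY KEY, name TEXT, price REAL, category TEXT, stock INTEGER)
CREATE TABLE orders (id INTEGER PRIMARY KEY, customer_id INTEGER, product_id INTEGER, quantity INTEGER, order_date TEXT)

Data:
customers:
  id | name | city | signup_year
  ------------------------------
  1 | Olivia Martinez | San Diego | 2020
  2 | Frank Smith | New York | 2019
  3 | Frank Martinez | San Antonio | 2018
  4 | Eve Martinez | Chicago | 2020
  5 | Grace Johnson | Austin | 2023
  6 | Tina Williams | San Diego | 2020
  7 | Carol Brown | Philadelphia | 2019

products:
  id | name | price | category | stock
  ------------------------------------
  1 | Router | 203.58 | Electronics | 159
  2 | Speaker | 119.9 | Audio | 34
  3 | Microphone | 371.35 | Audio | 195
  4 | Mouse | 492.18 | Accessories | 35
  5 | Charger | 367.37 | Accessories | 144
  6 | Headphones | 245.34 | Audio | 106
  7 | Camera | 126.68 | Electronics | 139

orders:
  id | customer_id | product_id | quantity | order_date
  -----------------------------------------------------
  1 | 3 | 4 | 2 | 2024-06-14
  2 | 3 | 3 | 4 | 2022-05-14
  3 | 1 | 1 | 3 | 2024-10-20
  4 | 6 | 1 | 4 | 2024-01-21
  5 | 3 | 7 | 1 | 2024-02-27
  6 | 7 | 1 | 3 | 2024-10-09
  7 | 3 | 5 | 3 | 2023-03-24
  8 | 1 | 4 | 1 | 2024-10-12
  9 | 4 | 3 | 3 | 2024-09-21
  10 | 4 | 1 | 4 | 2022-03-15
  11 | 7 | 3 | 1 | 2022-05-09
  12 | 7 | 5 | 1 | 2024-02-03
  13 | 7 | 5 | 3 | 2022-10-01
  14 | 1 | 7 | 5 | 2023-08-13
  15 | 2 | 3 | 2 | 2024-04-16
SELECT p.name, COUNT(*) AS n FROM orders c JOIN products p ON c.product_id = p.id GROUP BY p.id, p.name

Execution result:
name | n
Router | 4
Microphone | 4
Mouse | 2
Charger | 3
Camera | 2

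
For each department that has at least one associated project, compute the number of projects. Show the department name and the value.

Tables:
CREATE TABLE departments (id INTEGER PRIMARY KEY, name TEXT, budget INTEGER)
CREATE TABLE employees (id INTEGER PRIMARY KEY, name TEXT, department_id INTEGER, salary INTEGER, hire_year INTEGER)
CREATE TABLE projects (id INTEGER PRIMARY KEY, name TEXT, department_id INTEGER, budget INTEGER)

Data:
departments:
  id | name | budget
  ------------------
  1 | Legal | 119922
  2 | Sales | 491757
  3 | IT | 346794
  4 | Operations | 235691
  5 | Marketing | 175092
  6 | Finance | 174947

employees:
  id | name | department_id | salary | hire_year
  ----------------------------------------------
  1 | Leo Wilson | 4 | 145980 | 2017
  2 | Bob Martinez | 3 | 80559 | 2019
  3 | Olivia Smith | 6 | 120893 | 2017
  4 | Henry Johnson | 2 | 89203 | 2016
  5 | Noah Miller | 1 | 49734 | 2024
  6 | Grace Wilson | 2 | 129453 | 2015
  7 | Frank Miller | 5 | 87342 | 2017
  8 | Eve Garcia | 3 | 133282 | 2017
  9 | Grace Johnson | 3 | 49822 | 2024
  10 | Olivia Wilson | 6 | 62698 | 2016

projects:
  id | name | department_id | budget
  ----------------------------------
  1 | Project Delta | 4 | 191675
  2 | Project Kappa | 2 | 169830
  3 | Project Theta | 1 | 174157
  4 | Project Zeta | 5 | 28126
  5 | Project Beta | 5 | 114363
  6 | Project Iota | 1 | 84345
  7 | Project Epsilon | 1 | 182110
SELECT p.name, COUNT(*) AS n FROM projects c JOIN departments p ON c.department_id = p.id GROUP BY p.id, p.name

Execution result:
name | n
Legal | 3
Sales | 1
Operations | 1
Marketing | 2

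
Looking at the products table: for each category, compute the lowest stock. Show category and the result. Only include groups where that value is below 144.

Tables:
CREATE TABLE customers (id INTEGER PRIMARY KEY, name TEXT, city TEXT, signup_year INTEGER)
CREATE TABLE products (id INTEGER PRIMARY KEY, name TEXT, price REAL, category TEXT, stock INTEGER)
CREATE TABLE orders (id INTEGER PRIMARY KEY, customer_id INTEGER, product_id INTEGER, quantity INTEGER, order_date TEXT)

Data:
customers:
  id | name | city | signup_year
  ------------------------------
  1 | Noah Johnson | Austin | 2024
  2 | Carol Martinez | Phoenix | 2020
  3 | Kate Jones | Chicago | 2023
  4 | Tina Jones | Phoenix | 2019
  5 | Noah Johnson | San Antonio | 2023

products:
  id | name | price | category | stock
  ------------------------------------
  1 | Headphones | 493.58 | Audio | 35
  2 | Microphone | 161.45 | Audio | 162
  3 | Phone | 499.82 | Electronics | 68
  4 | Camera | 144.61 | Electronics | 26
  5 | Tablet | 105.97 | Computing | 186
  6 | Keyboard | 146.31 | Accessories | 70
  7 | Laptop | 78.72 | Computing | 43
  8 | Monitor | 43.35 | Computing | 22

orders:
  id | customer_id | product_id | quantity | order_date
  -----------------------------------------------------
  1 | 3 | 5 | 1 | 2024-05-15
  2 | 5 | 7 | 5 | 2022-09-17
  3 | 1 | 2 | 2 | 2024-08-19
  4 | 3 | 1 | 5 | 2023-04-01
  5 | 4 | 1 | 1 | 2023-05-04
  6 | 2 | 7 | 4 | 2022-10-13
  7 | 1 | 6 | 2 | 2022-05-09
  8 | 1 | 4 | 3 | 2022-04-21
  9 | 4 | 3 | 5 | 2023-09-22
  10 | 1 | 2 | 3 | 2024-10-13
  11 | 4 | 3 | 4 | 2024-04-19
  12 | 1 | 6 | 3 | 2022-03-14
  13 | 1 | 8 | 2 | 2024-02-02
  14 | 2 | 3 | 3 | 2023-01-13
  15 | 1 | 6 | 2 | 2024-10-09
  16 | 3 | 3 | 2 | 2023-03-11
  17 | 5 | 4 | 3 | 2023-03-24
SELECT category, MIN(stock) AS min_stock FROM products GROUP BY category HAVING MIN(stock) < 144

Execution result:
category | min_stock
Accessories | 70
Audio | 35
Computing | 22
Electronics | 26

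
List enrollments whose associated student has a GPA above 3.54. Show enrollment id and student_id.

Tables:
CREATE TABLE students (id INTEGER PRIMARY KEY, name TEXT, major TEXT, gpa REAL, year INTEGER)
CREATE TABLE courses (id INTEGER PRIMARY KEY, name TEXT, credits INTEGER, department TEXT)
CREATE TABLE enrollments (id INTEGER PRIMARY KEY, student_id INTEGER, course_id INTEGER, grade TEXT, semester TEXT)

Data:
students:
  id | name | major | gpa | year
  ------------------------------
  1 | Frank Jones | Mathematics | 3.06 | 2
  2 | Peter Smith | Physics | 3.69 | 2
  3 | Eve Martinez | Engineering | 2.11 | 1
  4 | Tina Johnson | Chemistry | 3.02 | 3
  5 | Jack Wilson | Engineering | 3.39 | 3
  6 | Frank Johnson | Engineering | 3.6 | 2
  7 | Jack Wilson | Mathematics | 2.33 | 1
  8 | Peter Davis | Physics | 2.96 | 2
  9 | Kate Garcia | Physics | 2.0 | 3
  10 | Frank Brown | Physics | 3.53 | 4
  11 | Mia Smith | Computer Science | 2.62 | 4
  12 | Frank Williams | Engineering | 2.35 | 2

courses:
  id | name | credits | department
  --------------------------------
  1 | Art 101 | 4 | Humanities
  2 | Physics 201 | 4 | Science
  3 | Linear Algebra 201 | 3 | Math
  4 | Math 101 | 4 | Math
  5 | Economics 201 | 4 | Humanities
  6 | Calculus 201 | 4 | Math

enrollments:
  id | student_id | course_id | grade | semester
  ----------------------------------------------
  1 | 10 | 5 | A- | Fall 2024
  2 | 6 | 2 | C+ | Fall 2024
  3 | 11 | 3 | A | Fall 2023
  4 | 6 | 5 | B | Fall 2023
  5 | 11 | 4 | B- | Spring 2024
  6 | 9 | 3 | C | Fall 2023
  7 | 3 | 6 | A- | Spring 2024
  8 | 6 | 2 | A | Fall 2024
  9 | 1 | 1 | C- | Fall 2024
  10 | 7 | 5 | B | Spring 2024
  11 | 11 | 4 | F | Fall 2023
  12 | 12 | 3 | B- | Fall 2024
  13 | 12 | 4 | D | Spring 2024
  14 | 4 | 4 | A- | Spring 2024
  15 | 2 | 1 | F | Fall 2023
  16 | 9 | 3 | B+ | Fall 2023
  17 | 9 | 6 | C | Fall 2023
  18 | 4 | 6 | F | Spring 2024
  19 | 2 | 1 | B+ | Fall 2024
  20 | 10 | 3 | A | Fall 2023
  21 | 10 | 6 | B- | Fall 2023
SELECT id, student_id FROM enrollments WHERE student_id IN (SELECT id FROM students WHERE gpa > 3.54)

Execution result:
id | student_id
2 | 6
4 | 6
8 | 6
15 | 2
19 | 2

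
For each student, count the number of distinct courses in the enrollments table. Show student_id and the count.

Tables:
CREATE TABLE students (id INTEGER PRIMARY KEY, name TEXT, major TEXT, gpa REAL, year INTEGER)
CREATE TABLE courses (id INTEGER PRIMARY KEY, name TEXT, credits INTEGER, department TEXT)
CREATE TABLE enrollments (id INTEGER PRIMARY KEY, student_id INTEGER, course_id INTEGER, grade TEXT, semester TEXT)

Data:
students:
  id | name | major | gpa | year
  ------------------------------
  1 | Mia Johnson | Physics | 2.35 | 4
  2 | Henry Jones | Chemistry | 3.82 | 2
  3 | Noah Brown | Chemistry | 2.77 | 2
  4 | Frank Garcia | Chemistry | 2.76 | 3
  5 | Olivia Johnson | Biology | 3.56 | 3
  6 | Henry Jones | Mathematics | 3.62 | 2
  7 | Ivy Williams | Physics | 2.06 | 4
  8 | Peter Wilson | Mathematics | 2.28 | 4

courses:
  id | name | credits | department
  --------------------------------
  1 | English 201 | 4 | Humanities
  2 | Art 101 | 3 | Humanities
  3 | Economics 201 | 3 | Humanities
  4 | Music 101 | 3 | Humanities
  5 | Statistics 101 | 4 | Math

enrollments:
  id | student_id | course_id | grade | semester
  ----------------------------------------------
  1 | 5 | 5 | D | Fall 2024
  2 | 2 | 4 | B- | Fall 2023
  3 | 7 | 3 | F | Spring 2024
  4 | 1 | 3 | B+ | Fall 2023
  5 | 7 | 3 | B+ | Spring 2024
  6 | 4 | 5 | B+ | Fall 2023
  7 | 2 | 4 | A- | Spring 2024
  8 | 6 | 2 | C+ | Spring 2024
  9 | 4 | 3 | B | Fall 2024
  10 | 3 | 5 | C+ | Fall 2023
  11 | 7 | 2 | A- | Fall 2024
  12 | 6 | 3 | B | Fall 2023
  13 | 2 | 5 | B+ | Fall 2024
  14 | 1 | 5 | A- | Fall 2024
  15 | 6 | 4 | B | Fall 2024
SELECT student_id, COUNT(DISTINCT course_id) AS distinct_course_count FROM enrollments GROUP BY student_id

Execution result:
student_id | distinct_course_count
1 | 2
2 | 2
3 | 1
4 | 2
5 | 1
6 | 3
7 | 2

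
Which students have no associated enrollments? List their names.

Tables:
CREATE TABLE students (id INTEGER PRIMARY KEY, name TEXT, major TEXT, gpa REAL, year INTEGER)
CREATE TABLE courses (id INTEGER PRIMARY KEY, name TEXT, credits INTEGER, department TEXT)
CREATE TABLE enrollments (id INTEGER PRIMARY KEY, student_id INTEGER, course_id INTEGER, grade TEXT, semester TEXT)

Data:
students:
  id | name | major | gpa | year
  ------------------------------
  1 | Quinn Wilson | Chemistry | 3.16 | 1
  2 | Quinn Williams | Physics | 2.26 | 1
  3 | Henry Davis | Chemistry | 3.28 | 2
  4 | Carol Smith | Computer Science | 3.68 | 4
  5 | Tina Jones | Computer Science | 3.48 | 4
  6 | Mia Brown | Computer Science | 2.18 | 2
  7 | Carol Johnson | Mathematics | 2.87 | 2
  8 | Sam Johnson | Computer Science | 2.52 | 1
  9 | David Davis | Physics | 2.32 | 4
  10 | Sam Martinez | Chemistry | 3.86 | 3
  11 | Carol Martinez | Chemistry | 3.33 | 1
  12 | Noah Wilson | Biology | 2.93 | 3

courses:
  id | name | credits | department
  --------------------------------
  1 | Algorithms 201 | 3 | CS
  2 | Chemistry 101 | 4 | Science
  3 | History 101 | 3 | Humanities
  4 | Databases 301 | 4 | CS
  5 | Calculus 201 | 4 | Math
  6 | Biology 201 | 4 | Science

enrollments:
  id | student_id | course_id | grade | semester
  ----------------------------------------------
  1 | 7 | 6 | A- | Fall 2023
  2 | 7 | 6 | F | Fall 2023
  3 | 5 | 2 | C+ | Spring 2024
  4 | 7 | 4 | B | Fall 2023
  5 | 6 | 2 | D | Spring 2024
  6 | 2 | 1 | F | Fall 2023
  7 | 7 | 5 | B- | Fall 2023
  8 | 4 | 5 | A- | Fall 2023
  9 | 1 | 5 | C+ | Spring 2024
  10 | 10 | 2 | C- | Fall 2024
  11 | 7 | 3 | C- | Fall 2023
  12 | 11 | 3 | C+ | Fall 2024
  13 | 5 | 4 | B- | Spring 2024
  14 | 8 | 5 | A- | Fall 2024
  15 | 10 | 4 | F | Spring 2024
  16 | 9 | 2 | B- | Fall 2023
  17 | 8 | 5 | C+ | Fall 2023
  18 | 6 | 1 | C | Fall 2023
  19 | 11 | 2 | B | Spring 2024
SELECT p.name FROM students p LEFT JOIN enrollments c ON c.student_id = p.id WHERE c.id IS NULL

Execution result:
name
Henry Davis
Noah Wilson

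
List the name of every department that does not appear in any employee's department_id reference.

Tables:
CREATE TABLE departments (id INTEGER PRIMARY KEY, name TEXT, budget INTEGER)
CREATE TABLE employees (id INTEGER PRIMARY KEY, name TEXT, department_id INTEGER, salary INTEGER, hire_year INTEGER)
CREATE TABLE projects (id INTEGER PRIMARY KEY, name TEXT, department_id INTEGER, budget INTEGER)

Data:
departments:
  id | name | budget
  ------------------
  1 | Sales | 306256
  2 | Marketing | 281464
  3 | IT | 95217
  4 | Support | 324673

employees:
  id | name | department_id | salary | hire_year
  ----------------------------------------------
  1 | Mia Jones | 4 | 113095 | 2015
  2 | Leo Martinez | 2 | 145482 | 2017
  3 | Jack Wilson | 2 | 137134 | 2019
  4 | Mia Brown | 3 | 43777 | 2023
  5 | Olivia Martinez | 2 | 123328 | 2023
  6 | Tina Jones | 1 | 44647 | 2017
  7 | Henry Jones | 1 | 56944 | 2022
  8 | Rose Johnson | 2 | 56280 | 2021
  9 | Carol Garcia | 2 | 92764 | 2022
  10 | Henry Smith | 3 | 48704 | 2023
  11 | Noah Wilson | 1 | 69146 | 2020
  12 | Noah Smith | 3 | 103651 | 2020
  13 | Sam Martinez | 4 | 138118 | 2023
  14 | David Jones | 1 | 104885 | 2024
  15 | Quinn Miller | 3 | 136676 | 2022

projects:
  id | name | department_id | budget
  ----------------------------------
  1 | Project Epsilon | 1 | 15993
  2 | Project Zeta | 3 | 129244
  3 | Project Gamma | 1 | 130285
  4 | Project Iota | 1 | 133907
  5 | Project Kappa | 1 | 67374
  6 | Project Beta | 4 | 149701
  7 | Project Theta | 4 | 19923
SELECT p.name FROM departments p LEFT JOIN employees c ON c.department_id = p.id WHERE c.id IS NULL

Execution result:
(no rows)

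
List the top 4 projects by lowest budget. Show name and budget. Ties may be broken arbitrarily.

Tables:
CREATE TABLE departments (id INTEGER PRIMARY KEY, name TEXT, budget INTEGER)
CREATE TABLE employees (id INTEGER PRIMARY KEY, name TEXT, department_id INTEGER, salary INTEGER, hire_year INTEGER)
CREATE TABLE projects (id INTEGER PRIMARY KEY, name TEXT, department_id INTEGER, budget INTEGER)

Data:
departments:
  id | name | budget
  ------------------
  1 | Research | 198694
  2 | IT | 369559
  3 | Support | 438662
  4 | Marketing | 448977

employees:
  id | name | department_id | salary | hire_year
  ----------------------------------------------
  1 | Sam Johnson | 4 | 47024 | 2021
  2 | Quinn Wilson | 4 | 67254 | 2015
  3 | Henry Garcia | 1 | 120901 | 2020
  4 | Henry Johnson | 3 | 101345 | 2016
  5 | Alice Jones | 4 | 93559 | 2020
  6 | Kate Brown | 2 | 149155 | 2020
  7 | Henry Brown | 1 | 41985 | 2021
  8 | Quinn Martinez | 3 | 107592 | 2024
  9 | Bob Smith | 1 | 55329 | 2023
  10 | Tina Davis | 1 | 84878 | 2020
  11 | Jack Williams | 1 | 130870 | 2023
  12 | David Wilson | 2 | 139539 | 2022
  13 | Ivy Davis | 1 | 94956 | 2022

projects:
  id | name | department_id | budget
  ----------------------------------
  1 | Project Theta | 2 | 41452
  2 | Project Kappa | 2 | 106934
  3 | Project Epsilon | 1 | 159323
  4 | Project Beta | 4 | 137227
SELECT name, budget FROM projects ORDER BY budget ASC LIMIT 4

Execution result:
name | budget
Project Theta | 41452
Project Kappa | 106934
Project Beta | 137227
Project Epsilon | 159323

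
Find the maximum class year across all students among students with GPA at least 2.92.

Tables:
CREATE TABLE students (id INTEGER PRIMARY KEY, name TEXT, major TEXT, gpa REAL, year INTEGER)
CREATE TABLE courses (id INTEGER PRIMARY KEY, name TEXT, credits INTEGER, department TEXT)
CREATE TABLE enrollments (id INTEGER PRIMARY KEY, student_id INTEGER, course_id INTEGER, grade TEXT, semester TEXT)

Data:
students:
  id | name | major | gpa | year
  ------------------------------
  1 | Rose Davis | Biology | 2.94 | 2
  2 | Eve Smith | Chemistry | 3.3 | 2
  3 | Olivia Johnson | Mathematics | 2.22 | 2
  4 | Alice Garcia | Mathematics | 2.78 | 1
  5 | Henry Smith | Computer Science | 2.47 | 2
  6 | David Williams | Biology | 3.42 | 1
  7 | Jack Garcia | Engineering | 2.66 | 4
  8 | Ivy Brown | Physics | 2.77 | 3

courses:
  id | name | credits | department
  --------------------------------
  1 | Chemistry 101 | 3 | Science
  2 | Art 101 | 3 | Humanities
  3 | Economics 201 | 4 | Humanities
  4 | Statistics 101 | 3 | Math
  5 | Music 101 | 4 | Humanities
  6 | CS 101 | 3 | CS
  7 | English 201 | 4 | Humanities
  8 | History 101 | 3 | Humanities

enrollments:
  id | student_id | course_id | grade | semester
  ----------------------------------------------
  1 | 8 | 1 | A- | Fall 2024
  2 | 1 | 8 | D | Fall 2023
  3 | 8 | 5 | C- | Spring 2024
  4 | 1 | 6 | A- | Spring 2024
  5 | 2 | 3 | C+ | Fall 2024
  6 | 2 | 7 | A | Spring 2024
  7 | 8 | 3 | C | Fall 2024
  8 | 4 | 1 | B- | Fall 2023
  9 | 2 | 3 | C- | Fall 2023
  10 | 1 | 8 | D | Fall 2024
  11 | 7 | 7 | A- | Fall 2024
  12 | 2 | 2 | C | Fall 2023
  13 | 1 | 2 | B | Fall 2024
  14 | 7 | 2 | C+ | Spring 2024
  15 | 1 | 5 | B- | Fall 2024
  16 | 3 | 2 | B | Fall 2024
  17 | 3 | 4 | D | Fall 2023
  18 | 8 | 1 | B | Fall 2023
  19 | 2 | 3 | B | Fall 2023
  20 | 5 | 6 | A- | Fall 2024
SELECT MAX(year) FROM students WHERE gpa >= 2.92

Execution result:
2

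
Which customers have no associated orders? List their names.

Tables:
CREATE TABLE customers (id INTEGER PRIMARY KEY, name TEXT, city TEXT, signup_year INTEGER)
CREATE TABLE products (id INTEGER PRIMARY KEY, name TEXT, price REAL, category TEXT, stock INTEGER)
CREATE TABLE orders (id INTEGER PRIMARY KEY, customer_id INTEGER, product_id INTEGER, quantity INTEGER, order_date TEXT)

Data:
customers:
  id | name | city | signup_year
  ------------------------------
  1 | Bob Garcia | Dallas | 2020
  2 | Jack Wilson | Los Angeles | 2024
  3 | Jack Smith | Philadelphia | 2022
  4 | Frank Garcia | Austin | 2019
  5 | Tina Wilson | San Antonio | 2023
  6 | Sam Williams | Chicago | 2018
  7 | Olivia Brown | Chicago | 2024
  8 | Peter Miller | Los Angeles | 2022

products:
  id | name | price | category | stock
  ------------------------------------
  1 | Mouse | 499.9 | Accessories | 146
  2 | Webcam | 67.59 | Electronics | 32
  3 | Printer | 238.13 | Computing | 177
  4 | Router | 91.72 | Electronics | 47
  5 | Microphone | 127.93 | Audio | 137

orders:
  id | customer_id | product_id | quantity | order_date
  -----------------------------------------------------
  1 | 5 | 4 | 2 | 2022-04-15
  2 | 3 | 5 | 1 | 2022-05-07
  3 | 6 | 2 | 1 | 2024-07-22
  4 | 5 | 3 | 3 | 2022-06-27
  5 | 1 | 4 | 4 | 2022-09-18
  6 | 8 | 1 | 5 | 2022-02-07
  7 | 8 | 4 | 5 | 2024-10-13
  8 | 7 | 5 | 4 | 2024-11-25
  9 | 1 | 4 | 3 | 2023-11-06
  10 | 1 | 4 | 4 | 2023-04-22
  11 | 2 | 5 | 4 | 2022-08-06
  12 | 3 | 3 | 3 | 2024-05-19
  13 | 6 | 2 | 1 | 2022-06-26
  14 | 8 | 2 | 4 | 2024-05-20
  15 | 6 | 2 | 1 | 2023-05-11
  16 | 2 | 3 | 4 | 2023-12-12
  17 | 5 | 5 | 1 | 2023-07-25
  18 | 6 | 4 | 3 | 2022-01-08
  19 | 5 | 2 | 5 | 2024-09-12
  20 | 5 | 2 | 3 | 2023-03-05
SELECT p.name FROM customers p LEFT JOIN orders c ON c.customer_id = p.id WHERE c.id IS NULL

Execution result:
Frank Garcia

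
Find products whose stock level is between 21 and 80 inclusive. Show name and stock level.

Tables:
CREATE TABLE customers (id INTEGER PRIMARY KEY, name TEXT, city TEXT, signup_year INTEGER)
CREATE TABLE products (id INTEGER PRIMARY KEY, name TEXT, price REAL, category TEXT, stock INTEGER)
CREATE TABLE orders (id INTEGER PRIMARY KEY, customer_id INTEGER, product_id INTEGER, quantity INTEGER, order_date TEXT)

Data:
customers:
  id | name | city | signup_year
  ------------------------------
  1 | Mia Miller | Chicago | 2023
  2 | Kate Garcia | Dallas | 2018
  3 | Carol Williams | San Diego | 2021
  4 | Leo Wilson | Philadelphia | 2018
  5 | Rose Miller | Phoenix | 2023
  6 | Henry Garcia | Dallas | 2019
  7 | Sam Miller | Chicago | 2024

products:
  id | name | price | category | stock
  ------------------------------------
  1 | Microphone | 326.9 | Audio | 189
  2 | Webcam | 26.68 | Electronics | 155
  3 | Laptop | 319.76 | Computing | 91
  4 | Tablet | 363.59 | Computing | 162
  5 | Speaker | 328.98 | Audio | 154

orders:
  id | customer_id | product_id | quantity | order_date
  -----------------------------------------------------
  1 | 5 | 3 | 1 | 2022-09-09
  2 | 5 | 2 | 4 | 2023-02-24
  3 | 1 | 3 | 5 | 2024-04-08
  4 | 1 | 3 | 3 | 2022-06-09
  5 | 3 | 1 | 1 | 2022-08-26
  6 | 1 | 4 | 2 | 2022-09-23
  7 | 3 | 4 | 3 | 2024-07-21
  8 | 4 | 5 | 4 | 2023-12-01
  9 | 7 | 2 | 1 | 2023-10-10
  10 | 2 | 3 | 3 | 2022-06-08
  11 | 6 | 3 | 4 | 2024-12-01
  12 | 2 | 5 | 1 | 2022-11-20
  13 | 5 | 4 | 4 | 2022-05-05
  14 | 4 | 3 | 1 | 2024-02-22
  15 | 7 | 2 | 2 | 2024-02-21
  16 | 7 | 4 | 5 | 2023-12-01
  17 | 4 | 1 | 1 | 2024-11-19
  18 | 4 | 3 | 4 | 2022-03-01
SELECT name, stock FROM products WHERE stock BETWEEN 21 AND 80

Execution result:
(no rows)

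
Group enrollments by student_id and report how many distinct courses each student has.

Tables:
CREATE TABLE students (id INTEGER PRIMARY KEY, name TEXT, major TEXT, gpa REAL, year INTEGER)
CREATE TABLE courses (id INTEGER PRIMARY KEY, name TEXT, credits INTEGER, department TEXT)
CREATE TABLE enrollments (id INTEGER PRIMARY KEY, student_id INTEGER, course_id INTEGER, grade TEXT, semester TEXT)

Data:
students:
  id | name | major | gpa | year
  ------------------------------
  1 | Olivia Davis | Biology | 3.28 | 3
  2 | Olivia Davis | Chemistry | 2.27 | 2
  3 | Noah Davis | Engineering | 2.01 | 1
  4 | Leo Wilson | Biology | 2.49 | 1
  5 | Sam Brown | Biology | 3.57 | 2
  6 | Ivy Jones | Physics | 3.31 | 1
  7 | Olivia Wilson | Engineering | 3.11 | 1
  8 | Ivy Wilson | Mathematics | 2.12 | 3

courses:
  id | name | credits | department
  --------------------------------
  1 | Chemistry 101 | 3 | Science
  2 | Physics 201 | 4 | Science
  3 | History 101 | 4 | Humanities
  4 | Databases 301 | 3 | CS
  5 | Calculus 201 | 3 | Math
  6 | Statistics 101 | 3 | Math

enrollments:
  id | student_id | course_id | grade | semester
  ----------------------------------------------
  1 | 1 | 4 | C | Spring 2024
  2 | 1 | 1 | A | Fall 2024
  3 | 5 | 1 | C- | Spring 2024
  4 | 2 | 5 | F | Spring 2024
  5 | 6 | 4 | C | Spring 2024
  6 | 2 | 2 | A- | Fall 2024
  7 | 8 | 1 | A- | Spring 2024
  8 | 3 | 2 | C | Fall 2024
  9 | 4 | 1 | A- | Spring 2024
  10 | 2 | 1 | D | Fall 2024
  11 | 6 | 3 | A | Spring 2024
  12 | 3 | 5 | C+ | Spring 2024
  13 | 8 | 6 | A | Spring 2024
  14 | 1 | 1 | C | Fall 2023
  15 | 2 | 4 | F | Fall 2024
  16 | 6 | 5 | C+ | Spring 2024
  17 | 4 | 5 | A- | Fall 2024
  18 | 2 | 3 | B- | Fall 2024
SELECT student_id, COUNT(DISTINCT course_id) AS distinct_course_count FROM enrollments GROUP BY student_id

Execution result:
student_id | distinct_course_count
1 | 2
2 | 5
3 | 2
4 | 2
5 | 1
6 | 3
8 | 2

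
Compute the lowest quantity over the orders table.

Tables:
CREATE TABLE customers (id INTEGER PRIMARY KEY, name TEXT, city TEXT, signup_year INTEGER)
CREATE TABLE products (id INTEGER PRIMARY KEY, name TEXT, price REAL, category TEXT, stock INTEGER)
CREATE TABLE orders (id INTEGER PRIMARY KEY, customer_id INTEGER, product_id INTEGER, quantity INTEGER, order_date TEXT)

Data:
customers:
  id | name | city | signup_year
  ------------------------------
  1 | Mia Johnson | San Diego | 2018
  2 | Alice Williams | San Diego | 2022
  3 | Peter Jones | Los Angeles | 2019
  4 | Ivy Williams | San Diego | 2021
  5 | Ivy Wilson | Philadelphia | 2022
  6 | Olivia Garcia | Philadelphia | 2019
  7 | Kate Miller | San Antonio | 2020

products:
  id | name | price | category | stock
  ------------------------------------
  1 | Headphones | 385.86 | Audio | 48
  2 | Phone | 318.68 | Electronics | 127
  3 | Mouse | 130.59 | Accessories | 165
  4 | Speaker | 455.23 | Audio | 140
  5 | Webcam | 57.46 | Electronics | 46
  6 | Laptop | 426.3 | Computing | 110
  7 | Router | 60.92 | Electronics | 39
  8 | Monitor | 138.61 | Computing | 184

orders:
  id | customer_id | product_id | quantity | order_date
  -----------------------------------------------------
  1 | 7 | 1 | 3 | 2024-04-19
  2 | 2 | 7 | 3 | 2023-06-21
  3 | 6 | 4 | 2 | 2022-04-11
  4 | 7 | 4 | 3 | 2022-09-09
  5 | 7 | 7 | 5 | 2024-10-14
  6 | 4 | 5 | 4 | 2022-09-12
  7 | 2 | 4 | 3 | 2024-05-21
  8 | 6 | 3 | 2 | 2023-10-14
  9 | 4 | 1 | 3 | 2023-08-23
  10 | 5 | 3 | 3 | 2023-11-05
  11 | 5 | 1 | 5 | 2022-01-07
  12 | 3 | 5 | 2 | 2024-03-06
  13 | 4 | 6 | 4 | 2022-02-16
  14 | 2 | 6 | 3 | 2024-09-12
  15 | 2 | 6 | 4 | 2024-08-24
SELECT MIN(quantity) FROM orders

Execution result:
2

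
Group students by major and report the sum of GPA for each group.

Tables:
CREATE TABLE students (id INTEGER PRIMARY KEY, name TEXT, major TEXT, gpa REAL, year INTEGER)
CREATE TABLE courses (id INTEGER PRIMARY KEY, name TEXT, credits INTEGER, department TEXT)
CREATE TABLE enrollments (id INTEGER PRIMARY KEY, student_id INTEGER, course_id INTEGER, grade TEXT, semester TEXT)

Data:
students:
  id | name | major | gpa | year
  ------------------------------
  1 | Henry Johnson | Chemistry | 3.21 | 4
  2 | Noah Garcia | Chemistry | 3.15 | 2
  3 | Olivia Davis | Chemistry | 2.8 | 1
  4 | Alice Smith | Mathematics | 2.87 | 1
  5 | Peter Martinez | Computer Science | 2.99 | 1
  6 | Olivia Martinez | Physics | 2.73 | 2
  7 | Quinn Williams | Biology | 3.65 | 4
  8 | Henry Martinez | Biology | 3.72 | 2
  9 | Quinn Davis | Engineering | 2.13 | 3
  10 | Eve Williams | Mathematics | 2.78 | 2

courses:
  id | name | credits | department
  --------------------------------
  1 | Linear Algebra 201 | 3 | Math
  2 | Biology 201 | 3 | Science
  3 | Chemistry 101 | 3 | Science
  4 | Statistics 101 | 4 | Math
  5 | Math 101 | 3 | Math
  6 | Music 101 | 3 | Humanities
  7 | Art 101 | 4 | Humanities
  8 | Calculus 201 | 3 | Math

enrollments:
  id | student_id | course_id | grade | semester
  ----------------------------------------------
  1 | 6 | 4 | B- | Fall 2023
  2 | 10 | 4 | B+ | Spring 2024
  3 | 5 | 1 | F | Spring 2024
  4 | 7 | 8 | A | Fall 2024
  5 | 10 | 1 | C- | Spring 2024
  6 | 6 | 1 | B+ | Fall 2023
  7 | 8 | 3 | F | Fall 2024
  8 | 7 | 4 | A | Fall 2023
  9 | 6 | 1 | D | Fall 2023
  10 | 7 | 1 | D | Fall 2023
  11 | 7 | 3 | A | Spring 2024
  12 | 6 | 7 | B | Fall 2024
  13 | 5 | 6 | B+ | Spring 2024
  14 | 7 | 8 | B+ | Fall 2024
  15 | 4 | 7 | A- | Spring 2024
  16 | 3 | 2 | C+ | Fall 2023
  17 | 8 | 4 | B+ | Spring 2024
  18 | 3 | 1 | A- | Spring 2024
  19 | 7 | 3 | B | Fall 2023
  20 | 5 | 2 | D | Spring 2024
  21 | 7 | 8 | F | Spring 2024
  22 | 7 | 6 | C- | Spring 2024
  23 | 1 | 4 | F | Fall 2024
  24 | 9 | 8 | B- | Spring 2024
SELECT major, SUM(gpa) AS sum_gpa FROM students GROUP BY major

Execution result:
major | sum_gpa
Biology | 7.37
Chemistry | 9.16
Computer Science | 2.99
Engineering | 2.13
Mathematics | 5.65
Physics | 2.73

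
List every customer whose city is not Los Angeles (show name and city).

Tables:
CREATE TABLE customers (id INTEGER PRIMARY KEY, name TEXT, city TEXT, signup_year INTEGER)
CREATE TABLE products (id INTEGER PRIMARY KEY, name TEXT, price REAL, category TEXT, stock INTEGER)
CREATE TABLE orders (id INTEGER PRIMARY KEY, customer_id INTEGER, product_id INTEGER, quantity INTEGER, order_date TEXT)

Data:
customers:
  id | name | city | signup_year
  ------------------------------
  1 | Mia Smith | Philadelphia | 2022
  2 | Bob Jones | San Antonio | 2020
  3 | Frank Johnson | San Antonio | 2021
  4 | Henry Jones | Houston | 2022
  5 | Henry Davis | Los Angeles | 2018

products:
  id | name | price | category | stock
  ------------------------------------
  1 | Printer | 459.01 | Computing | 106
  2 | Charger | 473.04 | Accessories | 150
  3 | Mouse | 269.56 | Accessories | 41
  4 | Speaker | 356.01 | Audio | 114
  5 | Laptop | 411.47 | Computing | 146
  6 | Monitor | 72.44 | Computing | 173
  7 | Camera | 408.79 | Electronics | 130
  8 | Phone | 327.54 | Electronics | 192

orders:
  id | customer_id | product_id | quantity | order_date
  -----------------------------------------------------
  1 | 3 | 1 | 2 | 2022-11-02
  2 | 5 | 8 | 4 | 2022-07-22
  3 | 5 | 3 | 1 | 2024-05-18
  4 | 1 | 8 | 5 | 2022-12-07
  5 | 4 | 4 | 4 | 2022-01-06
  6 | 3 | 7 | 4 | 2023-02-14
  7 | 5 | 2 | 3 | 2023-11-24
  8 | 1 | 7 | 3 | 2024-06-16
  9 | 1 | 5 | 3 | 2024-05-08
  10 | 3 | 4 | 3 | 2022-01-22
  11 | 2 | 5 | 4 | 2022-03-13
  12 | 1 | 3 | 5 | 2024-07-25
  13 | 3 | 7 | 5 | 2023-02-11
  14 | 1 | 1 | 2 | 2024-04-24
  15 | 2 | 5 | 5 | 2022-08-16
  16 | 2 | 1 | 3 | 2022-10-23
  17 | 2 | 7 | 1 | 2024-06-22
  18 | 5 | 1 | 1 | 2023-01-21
SELECT name, city FROM customers WHERE city <> 'Los Angeles'

Execution result:
name | city
Mia Smith | Philadelphia
Bob Jones | San Antonio
Frank Johnson | San Antonio
Henry Jones | Houston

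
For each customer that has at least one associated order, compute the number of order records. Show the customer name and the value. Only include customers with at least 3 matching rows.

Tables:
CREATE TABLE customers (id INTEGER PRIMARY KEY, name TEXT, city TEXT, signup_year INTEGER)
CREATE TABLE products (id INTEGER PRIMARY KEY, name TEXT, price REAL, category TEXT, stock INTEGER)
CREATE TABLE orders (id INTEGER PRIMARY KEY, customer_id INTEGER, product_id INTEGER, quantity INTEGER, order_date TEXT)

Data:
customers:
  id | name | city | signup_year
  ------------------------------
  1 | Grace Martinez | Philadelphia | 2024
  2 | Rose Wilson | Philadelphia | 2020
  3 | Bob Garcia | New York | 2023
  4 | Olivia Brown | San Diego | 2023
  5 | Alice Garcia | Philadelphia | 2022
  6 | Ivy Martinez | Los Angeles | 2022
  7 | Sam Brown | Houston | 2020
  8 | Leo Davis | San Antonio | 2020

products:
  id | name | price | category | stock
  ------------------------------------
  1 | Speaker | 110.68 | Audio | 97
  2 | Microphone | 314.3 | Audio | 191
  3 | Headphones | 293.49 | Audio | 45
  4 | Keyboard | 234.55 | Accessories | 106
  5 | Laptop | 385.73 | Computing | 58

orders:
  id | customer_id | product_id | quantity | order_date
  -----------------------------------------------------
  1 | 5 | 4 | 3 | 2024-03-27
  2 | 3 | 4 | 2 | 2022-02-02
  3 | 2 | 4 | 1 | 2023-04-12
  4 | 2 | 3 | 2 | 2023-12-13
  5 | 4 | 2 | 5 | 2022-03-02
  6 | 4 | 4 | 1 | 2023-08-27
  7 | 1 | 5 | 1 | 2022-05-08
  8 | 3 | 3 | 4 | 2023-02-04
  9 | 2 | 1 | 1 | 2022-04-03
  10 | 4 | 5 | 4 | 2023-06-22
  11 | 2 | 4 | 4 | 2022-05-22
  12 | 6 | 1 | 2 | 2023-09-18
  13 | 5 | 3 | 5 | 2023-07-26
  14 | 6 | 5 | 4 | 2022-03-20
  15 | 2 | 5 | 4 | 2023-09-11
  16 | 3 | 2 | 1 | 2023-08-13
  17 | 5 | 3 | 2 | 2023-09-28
SELECT p.name, COUNT(*) AS n FROM orders c JOIN customers p ON c.customer_id = p.id GROUP BY p.id, p.name HAVING COUNT(*) >= 3

Execution result:
name | n
Rose Wilson | 5
Bob Garcia | 3
Olivia Brown | 3
Alice Garcia | 3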